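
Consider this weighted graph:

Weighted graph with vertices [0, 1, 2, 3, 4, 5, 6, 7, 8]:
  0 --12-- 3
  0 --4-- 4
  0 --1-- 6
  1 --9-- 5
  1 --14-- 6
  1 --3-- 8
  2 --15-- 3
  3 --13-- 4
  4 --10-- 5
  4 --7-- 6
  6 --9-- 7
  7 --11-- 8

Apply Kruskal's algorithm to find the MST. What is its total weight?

Applying Kruskal's algorithm (sort edges by weight, add if no cycle):
  Add (0,6) w=1
  Add (1,8) w=3
  Add (0,4) w=4
  Skip (4,6) w=7 (creates cycle)
  Add (1,5) w=9
  Add (6,7) w=9
  Add (4,5) w=10
  Skip (7,8) w=11 (creates cycle)
  Add (0,3) w=12
  Skip (3,4) w=13 (creates cycle)
  Skip (1,6) w=14 (creates cycle)
  Add (2,3) w=15
MST weight = 63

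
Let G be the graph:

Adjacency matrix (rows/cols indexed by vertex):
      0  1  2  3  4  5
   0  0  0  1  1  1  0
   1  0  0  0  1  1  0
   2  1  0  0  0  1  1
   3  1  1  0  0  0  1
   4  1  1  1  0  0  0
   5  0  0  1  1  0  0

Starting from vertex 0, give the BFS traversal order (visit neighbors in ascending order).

BFS from vertex 0 (neighbors processed in ascending order):
Visit order: 0, 2, 3, 4, 5, 1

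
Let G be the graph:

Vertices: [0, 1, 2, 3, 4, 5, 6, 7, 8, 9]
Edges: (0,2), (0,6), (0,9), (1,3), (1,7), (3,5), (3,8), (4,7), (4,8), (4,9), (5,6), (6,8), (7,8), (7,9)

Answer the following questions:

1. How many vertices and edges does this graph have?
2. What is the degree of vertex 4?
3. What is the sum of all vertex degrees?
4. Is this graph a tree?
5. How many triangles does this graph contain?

Count: 10 vertices, 14 edges.
Vertex 4 has neighbors [7, 8, 9], degree = 3.
Handshaking lemma: 2 * 14 = 28.
A tree on 10 vertices has 9 edges. This graph has 14 edges (5 extra). Not a tree.
Number of triangles = 2.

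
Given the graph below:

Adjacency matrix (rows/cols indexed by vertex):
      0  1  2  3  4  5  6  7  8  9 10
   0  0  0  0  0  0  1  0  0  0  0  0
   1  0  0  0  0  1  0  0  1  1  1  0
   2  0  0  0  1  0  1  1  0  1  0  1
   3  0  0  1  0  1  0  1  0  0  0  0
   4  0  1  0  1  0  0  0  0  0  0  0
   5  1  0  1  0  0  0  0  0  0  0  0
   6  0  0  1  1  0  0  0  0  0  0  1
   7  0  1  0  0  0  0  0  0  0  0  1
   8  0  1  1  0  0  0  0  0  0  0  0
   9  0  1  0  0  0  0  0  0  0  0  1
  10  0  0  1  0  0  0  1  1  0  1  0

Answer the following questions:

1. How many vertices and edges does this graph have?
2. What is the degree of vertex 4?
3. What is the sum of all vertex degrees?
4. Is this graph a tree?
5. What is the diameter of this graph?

Count: 11 vertices, 15 edges.
Vertex 4 has neighbors [1, 3], degree = 2.
Handshaking lemma: 2 * 15 = 30.
A tree on 11 vertices has 10 edges. This graph has 15 edges (5 extra). Not a tree.
Diameter (longest shortest path) = 4.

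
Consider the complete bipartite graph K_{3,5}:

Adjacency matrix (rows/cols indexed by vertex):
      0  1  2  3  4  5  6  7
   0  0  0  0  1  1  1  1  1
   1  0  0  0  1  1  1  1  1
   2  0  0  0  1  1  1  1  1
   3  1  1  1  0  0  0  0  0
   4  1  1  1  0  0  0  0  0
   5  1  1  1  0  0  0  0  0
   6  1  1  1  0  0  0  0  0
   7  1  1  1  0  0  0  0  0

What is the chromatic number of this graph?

K_{3,5} is bipartite: vertices split into two independent sets of size 3 and 5.
Color one set 0, the other 1. No adjacent vertices share a color.
Chromatic number = 2.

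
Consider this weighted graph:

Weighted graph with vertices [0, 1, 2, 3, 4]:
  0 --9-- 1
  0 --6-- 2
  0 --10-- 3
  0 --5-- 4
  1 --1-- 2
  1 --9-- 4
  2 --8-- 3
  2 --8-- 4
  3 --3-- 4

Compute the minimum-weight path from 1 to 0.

Using Dijkstra's algorithm from vertex 1:
Shortest path: 1 -> 2 -> 0
Total weight: 1 + 6 = 7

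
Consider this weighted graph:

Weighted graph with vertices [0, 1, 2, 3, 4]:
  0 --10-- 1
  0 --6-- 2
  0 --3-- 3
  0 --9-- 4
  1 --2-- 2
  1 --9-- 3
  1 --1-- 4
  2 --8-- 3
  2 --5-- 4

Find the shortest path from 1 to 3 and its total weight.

Using Dijkstra's algorithm from vertex 1:
Shortest path: 1 -> 3
Total weight: 9 = 9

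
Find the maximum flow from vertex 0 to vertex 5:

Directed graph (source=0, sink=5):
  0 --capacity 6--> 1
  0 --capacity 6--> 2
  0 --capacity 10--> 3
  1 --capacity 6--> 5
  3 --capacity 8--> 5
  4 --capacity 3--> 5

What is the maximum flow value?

Computing max flow:
  Flow on (0->1): 6/6
  Flow on (0->3): 8/10
  Flow on (1->5): 6/6
  Flow on (3->5): 8/8
Maximum flow = 14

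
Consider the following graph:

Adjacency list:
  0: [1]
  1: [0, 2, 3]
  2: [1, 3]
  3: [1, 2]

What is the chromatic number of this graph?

The graph has a maximum clique of size 3 (lower bound on chromatic number).
A valid 3-coloring: {0: 1, 1: 0, 2: 1, 3: 2}.
Chromatic number = 3.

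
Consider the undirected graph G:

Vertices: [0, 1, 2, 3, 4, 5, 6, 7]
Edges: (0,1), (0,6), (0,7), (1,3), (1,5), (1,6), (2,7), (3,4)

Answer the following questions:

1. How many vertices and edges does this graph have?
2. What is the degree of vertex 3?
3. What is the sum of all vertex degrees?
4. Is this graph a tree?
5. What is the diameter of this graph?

Count: 8 vertices, 8 edges.
Vertex 3 has neighbors [1, 4], degree = 2.
Handshaking lemma: 2 * 8 = 16.
A tree on 8 vertices has 7 edges. This graph has 8 edges (1 extra). Not a tree.
Diameter (longest shortest path) = 5.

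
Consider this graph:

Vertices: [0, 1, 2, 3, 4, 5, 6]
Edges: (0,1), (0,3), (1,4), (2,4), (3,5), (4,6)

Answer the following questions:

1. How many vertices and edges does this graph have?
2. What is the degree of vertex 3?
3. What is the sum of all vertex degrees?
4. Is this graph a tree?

Count: 7 vertices, 6 edges.
Vertex 3 has neighbors [0, 5], degree = 2.
Handshaking lemma: 2 * 6 = 12.
A graph is a tree iff it is connected and has exactly n-1 edges. This graph is connected (all 7 vertices in one component) and has 7-1 = 6 edges. It is a tree.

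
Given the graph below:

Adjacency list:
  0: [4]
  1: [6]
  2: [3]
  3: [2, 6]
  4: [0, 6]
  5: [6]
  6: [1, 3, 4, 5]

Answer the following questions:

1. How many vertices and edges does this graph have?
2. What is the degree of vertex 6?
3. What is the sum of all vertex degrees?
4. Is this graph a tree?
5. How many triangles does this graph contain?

Count: 7 vertices, 6 edges.
Vertex 6 has neighbors [1, 3, 4, 5], degree = 4.
Handshaking lemma: 2 * 6 = 12.
A graph is a tree iff it is connected and has exactly n-1 edges. This graph is connected (all 7 vertices in one component) and has 7-1 = 6 edges. It is a tree.
Number of triangles = 0.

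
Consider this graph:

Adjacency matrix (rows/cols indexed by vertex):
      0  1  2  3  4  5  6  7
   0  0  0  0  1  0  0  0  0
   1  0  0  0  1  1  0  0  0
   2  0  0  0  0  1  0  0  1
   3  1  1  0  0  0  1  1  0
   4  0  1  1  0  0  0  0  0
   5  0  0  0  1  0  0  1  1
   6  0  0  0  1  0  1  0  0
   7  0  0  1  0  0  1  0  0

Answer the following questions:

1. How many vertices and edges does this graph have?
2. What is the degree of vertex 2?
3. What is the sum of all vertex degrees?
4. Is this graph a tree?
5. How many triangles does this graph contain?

Count: 8 vertices, 9 edges.
Vertex 2 has neighbors [4, 7], degree = 2.
Handshaking lemma: 2 * 9 = 18.
A tree on 8 vertices has 7 edges. This graph has 9 edges (2 extra). Not a tree.
Number of triangles = 1.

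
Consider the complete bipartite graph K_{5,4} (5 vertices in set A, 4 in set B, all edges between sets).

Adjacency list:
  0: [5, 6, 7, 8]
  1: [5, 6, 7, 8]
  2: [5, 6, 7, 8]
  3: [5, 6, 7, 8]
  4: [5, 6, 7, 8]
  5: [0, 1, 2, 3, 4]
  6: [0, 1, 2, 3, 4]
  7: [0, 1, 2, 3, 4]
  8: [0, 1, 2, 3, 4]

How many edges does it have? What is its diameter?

K_{5,4} has 5 * 4 = 20 edges.
Any vertex reaches any opposite-side vertex in 1 step; same-side vertices reach in 2 steps via any opposite-side vertex.
Diameter = 2.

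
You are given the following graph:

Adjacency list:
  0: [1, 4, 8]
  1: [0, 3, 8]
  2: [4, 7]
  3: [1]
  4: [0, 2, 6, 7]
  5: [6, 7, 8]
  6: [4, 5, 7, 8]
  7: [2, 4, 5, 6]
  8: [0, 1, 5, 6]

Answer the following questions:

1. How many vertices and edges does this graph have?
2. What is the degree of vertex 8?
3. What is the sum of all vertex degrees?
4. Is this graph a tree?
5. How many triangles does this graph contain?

Count: 9 vertices, 14 edges.
Vertex 8 has neighbors [0, 1, 5, 6], degree = 4.
Handshaking lemma: 2 * 14 = 28.
A tree on 9 vertices has 8 edges. This graph has 14 edges (6 extra). Not a tree.
Number of triangles = 5.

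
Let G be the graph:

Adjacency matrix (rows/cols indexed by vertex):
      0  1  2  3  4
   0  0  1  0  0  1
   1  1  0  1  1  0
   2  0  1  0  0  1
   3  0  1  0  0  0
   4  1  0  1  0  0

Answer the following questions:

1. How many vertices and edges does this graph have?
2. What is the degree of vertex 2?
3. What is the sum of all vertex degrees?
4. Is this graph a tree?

Count: 5 vertices, 5 edges.
Vertex 2 has neighbors [1, 4], degree = 2.
Handshaking lemma: 2 * 5 = 10.
A tree on 5 vertices has 4 edges. This graph has 5 edges (1 extra). Not a tree.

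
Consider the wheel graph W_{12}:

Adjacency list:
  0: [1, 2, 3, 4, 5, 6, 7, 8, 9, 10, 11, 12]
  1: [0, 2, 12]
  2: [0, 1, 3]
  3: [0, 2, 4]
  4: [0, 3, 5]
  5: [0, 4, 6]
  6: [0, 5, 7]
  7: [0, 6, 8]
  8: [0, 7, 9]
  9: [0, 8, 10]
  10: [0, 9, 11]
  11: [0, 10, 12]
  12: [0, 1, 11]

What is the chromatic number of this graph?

W_{12} = C_{12} plus a hub adjacent to every cycle vertex.
The outer cycle needs 2 colors (even cycle); the hub is adjacent to all of them so needs a fresh color.
Chromatic number = 2 + 1 = 3.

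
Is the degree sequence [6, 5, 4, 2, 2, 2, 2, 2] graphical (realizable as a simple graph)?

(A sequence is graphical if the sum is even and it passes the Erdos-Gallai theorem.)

Sum of degrees = 25. Sum is odd, so the sequence is NOT graphical.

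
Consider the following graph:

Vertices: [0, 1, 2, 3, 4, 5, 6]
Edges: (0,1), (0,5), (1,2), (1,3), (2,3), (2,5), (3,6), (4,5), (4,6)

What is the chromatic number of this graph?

The graph has a maximum clique of size 3 (lower bound on chromatic number).
A valid 3-coloring: {0: 1, 1: 0, 2: 1, 3: 2, 4: 1, 5: 0, 6: 0}.
Chromatic number = 3.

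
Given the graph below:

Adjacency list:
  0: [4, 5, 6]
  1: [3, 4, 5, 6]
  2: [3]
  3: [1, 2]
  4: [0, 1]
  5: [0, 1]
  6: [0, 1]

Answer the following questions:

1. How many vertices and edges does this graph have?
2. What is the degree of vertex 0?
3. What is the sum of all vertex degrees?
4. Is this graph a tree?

Count: 7 vertices, 8 edges.
Vertex 0 has neighbors [4, 5, 6], degree = 3.
Handshaking lemma: 2 * 8 = 16.
A tree on 7 vertices has 6 edges. This graph has 8 edges (2 extra). Not a tree.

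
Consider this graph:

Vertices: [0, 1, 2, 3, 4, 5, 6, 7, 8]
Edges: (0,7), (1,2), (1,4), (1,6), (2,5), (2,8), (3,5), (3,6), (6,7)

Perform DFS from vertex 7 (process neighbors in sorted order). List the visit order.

DFS from vertex 7 (neighbors processed in ascending order):
Visit order: 7, 0, 6, 1, 2, 5, 3, 8, 4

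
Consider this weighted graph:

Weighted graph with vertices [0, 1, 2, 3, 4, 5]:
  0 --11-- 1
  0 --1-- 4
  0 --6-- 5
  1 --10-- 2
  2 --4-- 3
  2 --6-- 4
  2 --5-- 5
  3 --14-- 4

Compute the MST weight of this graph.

Applying Kruskal's algorithm (sort edges by weight, add if no cycle):
  Add (0,4) w=1
  Add (2,3) w=4
  Add (2,5) w=5
  Add (0,5) w=6
  Skip (2,4) w=6 (creates cycle)
  Add (1,2) w=10
  Skip (0,1) w=11 (creates cycle)
  Skip (3,4) w=14 (creates cycle)
MST weight = 26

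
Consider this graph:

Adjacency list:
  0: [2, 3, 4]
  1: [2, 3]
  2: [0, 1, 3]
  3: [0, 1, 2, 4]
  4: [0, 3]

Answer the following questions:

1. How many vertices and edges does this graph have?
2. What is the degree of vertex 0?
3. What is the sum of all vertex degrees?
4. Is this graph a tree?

Count: 5 vertices, 7 edges.
Vertex 0 has neighbors [2, 3, 4], degree = 3.
Handshaking lemma: 2 * 7 = 14.
A tree on 5 vertices has 4 edges. This graph has 7 edges (3 extra). Not a tree.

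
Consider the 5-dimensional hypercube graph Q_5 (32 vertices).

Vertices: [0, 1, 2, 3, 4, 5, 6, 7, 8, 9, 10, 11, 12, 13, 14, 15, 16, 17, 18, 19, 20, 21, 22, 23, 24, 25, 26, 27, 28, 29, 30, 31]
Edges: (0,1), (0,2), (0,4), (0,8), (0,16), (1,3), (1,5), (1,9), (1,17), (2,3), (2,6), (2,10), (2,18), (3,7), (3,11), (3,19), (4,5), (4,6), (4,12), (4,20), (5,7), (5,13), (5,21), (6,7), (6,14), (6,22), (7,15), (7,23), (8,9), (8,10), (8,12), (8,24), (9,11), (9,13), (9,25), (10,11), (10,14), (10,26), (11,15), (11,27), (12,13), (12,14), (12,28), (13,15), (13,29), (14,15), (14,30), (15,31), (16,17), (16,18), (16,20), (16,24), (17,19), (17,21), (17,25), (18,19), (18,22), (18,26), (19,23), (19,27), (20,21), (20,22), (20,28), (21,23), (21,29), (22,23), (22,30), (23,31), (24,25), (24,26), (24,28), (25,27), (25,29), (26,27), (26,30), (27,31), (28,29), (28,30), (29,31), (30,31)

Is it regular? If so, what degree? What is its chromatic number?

In Q_5, every vertex has exactly 5 neighbors (flip one of 5 bits), so it is 5-regular.
Q_5 is bipartite (partition by bit-parity), so chromatic number = 2.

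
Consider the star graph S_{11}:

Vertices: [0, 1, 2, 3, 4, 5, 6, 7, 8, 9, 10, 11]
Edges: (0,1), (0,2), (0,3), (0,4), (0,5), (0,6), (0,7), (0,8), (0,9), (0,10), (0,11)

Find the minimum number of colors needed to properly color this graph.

S_{11} has one hub adjacent to 11 leaves; leaves are pairwise non-adjacent.
Color the hub 0 and every leaf 1.
Chromatic number = 2.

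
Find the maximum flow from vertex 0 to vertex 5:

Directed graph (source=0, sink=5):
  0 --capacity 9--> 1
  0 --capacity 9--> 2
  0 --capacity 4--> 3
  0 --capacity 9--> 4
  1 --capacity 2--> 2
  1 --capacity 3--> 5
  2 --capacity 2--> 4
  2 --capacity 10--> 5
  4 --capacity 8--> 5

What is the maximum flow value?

Computing max flow:
  Flow on (0->1): 5/9
  Flow on (0->2): 8/9
  Flow on (0->4): 8/9
  Flow on (1->2): 2/2
  Flow on (1->5): 3/3
  Flow on (2->5): 10/10
  Flow on (4->5): 8/8
Maximum flow = 21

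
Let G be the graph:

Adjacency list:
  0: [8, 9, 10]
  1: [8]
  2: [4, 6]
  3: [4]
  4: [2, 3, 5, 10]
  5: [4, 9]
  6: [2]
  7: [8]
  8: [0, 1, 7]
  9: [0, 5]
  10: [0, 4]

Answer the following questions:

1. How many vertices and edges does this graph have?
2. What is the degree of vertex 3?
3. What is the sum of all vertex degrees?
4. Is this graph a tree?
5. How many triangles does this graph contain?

Count: 11 vertices, 11 edges.
Vertex 3 has neighbors [4], degree = 1.
Handshaking lemma: 2 * 11 = 22.
A tree on 11 vertices has 10 edges. This graph has 11 edges (1 extra). Not a tree.
Number of triangles = 0.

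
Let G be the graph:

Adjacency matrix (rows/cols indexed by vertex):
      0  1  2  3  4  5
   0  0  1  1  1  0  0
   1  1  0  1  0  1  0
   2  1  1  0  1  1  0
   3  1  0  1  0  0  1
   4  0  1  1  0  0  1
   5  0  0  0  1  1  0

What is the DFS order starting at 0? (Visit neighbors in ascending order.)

DFS from vertex 0 (neighbors processed in ascending order):
Visit order: 0, 1, 2, 3, 5, 4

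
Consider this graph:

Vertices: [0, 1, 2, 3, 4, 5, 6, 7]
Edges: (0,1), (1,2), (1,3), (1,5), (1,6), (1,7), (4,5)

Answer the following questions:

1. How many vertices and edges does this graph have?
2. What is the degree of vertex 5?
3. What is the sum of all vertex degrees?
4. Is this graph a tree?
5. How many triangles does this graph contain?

Count: 8 vertices, 7 edges.
Vertex 5 has neighbors [1, 4], degree = 2.
Handshaking lemma: 2 * 7 = 14.
A graph is a tree iff it is connected and has exactly n-1 edges. This graph is connected (all 8 vertices in one component) and has 8-1 = 7 edges. It is a tree.
Number of triangles = 0.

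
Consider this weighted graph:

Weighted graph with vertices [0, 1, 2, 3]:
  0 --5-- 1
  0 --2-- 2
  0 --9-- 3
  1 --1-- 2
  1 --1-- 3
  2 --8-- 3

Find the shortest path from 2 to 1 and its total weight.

Using Dijkstra's algorithm from vertex 2:
Shortest path: 2 -> 1
Total weight: 1 = 1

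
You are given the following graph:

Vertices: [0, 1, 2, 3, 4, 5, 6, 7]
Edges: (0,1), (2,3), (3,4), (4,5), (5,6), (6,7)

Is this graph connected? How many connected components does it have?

Checking connectivity: the graph has 2 connected component(s).
Components: [[0, 1], [2, 3, 4, 5, 6, 7]]. The graph is NOT connected.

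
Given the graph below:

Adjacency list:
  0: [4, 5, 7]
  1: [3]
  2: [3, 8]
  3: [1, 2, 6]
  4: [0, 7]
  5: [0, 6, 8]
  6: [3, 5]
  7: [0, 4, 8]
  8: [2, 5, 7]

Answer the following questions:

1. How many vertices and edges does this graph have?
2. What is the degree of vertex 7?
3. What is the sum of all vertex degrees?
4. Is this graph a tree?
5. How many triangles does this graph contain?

Count: 9 vertices, 11 edges.
Vertex 7 has neighbors [0, 4, 8], degree = 3.
Handshaking lemma: 2 * 11 = 22.
A tree on 9 vertices has 8 edges. This graph has 11 edges (3 extra). Not a tree.
Number of triangles = 1.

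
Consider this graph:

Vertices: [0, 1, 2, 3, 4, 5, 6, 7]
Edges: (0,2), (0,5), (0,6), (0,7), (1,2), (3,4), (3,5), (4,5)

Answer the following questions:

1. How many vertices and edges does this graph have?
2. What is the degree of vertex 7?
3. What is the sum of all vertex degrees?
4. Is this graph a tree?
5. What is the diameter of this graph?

Count: 8 vertices, 8 edges.
Vertex 7 has neighbors [0], degree = 1.
Handshaking lemma: 2 * 8 = 16.
A tree on 8 vertices has 7 edges. This graph has 8 edges (1 extra). Not a tree.
Diameter (longest shortest path) = 4.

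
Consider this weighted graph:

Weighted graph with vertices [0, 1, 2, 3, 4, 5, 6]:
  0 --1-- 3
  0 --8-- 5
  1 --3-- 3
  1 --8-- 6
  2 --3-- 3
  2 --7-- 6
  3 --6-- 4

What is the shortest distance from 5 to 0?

Using Dijkstra's algorithm from vertex 5:
Shortest path: 5 -> 0
Total weight: 8 = 8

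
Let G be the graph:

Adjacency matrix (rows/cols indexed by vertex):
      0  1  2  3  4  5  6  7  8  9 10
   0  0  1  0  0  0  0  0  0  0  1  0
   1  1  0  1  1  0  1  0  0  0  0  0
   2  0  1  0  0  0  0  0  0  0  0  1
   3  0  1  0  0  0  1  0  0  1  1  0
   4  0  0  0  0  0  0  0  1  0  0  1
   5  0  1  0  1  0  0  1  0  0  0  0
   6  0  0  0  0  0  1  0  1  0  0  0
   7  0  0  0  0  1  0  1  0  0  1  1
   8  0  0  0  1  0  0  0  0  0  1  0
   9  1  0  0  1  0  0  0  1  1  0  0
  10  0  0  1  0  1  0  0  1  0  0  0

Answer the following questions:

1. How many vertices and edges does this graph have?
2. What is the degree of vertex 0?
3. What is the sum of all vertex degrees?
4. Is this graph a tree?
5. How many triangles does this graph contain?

Count: 11 vertices, 16 edges.
Vertex 0 has neighbors [1, 9], degree = 2.
Handshaking lemma: 2 * 16 = 32.
A tree on 11 vertices has 10 edges. This graph has 16 edges (6 extra). Not a tree.
Number of triangles = 3.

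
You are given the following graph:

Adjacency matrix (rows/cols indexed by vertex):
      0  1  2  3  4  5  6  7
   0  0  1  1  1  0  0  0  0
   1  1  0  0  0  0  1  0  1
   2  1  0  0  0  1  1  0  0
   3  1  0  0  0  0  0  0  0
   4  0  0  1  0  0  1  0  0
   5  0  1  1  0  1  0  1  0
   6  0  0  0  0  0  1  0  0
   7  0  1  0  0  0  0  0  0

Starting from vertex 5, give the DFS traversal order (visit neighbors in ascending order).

DFS from vertex 5 (neighbors processed in ascending order):
Visit order: 5, 1, 0, 2, 4, 3, 7, 6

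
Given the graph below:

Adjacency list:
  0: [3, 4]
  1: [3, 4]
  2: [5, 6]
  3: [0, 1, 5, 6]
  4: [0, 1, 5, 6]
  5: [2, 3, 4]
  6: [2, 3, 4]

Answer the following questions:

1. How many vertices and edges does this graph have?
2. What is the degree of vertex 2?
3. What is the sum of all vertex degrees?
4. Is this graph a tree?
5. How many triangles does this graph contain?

Count: 7 vertices, 10 edges.
Vertex 2 has neighbors [5, 6], degree = 2.
Handshaking lemma: 2 * 10 = 20.
A tree on 7 vertices has 6 edges. This graph has 10 edges (4 extra). Not a tree.
Number of triangles = 0.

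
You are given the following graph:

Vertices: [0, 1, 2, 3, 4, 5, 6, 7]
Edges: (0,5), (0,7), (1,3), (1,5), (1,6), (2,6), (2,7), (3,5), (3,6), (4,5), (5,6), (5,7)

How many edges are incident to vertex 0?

Vertex 0 has neighbors [5, 7], so deg(0) = 2.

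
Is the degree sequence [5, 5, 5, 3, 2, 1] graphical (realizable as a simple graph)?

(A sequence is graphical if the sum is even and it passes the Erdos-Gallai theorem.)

Sum of degrees = 21. Sum is odd, so the sequence is NOT graphical.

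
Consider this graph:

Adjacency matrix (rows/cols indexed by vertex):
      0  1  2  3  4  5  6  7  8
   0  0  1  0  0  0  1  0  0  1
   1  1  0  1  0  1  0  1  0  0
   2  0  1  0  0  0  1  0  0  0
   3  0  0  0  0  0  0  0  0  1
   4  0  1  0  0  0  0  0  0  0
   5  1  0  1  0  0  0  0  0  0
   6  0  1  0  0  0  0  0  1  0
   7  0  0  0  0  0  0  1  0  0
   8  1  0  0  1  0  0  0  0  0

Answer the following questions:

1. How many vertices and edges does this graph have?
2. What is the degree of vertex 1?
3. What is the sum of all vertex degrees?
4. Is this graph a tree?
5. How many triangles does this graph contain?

Count: 9 vertices, 9 edges.
Vertex 1 has neighbors [0, 2, 4, 6], degree = 4.
Handshaking lemma: 2 * 9 = 18.
A tree on 9 vertices has 8 edges. This graph has 9 edges (1 extra). Not a tree.
Number of triangles = 0.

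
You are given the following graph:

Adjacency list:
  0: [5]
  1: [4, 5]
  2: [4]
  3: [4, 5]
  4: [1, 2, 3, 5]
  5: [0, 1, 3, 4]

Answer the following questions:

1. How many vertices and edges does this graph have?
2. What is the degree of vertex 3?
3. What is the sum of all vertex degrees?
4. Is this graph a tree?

Count: 6 vertices, 7 edges.
Vertex 3 has neighbors [4, 5], degree = 2.
Handshaking lemma: 2 * 7 = 14.
A tree on 6 vertices has 5 edges. This graph has 7 edges (2 extra). Not a tree.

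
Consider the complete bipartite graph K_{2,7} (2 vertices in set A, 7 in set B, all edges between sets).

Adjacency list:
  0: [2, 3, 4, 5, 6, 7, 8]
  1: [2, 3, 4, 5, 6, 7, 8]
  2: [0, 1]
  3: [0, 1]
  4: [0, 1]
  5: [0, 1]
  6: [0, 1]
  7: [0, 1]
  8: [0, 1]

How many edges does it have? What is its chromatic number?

K_{2,7} has 2 * 7 = 14 edges.
Bipartite graphs have chromatic number 2 (color each partition differently).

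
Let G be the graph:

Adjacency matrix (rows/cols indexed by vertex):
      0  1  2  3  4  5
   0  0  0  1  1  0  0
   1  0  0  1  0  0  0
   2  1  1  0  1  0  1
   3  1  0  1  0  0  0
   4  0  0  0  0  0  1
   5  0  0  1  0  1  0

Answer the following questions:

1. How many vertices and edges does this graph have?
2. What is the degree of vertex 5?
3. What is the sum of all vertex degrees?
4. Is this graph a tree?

Count: 6 vertices, 6 edges.
Vertex 5 has neighbors [2, 4], degree = 2.
Handshaking lemma: 2 * 6 = 12.
A tree on 6 vertices has 5 edges. This graph has 6 edges (1 extra). Not a tree.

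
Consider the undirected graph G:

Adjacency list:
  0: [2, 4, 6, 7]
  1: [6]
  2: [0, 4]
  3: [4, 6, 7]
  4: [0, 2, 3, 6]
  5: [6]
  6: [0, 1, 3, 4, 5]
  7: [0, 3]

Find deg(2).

Vertex 2 has neighbors [0, 4], so deg(2) = 2.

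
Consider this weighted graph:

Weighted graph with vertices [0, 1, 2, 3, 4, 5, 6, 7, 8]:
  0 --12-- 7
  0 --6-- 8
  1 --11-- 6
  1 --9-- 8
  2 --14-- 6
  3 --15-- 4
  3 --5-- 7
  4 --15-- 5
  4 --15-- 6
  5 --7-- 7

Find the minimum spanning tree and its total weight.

Applying Kruskal's algorithm (sort edges by weight, add if no cycle):
  Add (3,7) w=5
  Add (0,8) w=6
  Add (5,7) w=7
  Add (1,8) w=9
  Add (1,6) w=11
  Add (0,7) w=12
  Add (2,6) w=14
  Add (3,4) w=15
  Skip (4,6) w=15 (creates cycle)
  Skip (4,5) w=15 (creates cycle)
MST weight = 79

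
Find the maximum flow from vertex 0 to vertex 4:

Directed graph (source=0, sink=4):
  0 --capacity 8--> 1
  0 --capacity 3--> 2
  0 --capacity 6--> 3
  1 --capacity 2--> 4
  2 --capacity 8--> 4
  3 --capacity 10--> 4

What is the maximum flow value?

Computing max flow:
  Flow on (0->1): 2/8
  Flow on (0->2): 3/3
  Flow on (0->3): 6/6
  Flow on (1->4): 2/2
  Flow on (2->4): 3/8
  Flow on (3->4): 6/10
Maximum flow = 11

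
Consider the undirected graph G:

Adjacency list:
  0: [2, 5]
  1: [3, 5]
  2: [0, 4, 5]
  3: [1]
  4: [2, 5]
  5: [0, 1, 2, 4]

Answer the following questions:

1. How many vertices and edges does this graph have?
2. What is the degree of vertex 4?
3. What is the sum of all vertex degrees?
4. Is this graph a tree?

Count: 6 vertices, 7 edges.
Vertex 4 has neighbors [2, 5], degree = 2.
Handshaking lemma: 2 * 7 = 14.
A tree on 6 vertices has 5 edges. This graph has 7 edges (2 extra). Not a tree.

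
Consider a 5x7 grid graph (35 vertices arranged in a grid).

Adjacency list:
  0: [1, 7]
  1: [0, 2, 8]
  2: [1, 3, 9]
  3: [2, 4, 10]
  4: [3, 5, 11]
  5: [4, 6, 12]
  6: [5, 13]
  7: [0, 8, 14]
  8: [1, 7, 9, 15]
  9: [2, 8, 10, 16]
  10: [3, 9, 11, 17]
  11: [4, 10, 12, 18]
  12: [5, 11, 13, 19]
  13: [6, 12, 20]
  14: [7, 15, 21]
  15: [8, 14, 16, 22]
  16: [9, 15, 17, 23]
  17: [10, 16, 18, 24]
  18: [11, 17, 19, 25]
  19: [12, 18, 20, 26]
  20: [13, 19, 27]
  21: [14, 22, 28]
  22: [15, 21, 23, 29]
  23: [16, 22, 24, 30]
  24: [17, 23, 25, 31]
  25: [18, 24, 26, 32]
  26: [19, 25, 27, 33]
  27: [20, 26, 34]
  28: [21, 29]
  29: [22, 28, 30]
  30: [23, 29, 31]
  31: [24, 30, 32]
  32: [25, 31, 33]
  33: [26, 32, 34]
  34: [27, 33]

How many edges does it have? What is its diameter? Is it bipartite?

A 5x7 grid has 28 vertical edges and 30 horizontal edges.
Total edges = 28 + 30 = 58.
Diameter = (5-1) + (7-1) = 10 (corner to opposite corner).
Grid graphs are bipartite (checkerboard coloring).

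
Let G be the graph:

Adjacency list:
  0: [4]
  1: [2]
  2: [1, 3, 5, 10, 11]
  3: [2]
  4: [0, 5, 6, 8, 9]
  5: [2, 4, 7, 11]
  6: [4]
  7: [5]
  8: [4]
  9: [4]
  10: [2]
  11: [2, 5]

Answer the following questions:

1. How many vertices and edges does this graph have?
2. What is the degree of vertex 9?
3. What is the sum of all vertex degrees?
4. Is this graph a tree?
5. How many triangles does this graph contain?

Count: 12 vertices, 12 edges.
Vertex 9 has neighbors [4], degree = 1.
Handshaking lemma: 2 * 12 = 24.
A tree on 12 vertices has 11 edges. This graph has 12 edges (1 extra). Not a tree.
Number of triangles = 1.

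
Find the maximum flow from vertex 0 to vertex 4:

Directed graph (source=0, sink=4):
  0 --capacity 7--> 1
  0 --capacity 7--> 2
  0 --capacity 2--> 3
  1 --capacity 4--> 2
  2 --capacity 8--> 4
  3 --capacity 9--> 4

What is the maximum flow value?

Computing max flow:
  Flow on (0->1): 4/7
  Flow on (0->2): 4/7
  Flow on (0->3): 2/2
  Flow on (1->2): 4/4
  Flow on (2->4): 8/8
  Flow on (3->4): 2/9
Maximum flow = 10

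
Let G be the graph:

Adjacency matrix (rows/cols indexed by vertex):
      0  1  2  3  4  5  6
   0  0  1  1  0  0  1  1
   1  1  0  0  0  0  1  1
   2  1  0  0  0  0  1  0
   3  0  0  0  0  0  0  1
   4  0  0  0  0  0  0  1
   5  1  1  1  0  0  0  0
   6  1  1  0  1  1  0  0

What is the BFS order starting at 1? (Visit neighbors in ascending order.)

BFS from vertex 1 (neighbors processed in ascending order):
Visit order: 1, 0, 5, 6, 2, 3, 4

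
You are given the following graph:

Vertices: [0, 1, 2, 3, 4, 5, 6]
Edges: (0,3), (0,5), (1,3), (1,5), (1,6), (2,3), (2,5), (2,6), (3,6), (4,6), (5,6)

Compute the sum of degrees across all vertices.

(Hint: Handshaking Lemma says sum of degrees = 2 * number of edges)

Count edges: 11 edges.
By Handshaking Lemma: sum of degrees = 2 * 11 = 22.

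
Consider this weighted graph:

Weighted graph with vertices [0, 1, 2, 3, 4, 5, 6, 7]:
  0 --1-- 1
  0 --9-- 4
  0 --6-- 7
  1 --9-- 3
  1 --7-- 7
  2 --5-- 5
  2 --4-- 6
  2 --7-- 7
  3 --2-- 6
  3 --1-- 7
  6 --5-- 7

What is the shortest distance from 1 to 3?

Using Dijkstra's algorithm from vertex 1:
Shortest path: 1 -> 7 -> 3
Total weight: 7 + 1 = 8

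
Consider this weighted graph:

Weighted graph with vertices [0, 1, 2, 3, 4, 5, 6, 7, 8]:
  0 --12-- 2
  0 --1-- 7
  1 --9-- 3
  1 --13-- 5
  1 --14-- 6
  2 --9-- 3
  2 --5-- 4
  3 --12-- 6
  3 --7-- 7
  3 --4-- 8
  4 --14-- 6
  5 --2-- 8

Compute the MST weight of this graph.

Applying Kruskal's algorithm (sort edges by weight, add if no cycle):
  Add (0,7) w=1
  Add (5,8) w=2
  Add (3,8) w=4
  Add (2,4) w=5
  Add (3,7) w=7
  Add (1,3) w=9
  Add (2,3) w=9
  Skip (0,2) w=12 (creates cycle)
  Add (3,6) w=12
  Skip (1,5) w=13 (creates cycle)
  Skip (1,6) w=14 (creates cycle)
  Skip (4,6) w=14 (creates cycle)
MST weight = 49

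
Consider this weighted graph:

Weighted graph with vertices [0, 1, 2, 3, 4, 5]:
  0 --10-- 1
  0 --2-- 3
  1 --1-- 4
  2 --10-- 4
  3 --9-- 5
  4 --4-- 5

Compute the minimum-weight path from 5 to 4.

Using Dijkstra's algorithm from vertex 5:
Shortest path: 5 -> 4
Total weight: 4 = 4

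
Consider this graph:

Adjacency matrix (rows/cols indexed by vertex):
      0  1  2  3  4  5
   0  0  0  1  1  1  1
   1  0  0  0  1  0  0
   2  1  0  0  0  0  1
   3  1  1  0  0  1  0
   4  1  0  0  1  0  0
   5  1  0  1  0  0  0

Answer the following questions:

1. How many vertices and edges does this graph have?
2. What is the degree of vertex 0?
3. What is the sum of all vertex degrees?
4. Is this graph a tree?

Count: 6 vertices, 7 edges.
Vertex 0 has neighbors [2, 3, 4, 5], degree = 4.
Handshaking lemma: 2 * 7 = 14.
A tree on 6 vertices has 5 edges. This graph has 7 edges (2 extra). Not a tree.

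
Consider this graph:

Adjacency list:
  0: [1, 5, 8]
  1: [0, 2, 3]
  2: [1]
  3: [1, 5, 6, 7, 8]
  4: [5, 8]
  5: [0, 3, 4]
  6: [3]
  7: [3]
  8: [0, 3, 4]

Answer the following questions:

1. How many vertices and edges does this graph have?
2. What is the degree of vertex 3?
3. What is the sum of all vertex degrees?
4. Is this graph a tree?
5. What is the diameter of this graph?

Count: 9 vertices, 11 edges.
Vertex 3 has neighbors [1, 5, 6, 7, 8], degree = 5.
Handshaking lemma: 2 * 11 = 22.
A tree on 9 vertices has 8 edges. This graph has 11 edges (3 extra). Not a tree.
Diameter (longest shortest path) = 4.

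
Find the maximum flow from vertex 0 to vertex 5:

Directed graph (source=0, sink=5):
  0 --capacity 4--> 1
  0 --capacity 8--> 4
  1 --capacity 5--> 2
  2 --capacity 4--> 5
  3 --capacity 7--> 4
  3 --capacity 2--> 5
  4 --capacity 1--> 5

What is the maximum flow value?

Computing max flow:
  Flow on (0->1): 4/4
  Flow on (0->4): 1/8
  Flow on (1->2): 4/5
  Flow on (2->5): 4/4
  Flow on (4->5): 1/1
Maximum flow = 5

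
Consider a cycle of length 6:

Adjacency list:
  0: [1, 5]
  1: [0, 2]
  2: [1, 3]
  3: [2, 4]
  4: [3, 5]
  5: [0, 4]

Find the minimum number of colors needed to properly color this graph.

This is an even cycle (C_6). Even cycles are bipartite.
Chromatic number = 2.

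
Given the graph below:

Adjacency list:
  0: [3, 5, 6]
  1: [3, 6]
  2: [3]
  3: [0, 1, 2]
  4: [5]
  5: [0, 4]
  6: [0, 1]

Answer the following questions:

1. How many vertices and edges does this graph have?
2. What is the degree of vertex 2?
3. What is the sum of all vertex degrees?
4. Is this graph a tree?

Count: 7 vertices, 7 edges.
Vertex 2 has neighbors [3], degree = 1.
Handshaking lemma: 2 * 7 = 14.
A tree on 7 vertices has 6 edges. This graph has 7 edges (1 extra). Not a tree.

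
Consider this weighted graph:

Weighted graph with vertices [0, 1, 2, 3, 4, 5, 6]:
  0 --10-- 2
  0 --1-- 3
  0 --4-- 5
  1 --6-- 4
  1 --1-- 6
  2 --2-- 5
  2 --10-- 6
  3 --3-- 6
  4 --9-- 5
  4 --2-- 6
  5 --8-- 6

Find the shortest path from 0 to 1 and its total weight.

Using Dijkstra's algorithm from vertex 0:
Shortest path: 0 -> 3 -> 6 -> 1
Total weight: 1 + 3 + 1 = 5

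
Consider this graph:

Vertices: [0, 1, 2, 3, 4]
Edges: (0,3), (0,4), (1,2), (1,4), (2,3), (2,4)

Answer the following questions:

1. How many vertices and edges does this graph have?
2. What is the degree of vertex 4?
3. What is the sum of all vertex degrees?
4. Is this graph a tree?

Count: 5 vertices, 6 edges.
Vertex 4 has neighbors [0, 1, 2], degree = 3.
Handshaking lemma: 2 * 6 = 12.
A tree on 5 vertices has 4 edges. This graph has 6 edges (2 extra). Not a tree.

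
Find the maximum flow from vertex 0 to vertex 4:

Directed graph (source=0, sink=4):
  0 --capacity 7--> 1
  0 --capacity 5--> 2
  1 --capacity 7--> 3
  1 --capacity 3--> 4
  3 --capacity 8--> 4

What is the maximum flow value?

Computing max flow:
  Flow on (0->1): 7/7
  Flow on (1->3): 4/7
  Flow on (1->4): 3/3
  Flow on (3->4): 4/8
Maximum flow = 7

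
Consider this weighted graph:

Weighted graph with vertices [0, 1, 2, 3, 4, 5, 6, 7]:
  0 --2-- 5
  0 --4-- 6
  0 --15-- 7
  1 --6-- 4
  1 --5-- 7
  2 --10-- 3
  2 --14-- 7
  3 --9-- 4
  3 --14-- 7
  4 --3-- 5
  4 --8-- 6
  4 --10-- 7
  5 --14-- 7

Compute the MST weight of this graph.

Applying Kruskal's algorithm (sort edges by weight, add if no cycle):
  Add (0,5) w=2
  Add (4,5) w=3
  Add (0,6) w=4
  Add (1,7) w=5
  Add (1,4) w=6
  Skip (4,6) w=8 (creates cycle)
  Add (3,4) w=9
  Add (2,3) w=10
  Skip (4,7) w=10 (creates cycle)
  Skip (2,7) w=14 (creates cycle)
  Skip (3,7) w=14 (creates cycle)
  Skip (5,7) w=14 (creates cycle)
  Skip (0,7) w=15 (creates cycle)
MST weight = 39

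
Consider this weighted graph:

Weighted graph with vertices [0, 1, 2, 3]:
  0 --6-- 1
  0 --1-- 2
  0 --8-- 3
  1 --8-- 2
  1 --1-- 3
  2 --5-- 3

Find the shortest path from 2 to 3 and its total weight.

Using Dijkstra's algorithm from vertex 2:
Shortest path: 2 -> 3
Total weight: 5 = 5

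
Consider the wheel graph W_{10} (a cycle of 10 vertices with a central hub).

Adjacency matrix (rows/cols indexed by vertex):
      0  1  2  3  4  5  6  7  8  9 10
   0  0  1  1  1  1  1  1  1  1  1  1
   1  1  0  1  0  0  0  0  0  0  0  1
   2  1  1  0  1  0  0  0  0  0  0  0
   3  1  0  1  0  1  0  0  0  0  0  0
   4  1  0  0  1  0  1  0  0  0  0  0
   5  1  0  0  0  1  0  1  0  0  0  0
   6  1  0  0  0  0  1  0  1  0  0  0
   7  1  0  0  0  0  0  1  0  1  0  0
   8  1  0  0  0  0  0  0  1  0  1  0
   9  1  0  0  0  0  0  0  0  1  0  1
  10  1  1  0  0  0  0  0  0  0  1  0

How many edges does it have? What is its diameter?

Wheel graph W_{10}: 10 cycle edges + 10 spoke edges = 20 edges.
The hub is distance 1 from all cycle vertices. Max distance between cycle vertices through hub is 2.
Diameter = 2.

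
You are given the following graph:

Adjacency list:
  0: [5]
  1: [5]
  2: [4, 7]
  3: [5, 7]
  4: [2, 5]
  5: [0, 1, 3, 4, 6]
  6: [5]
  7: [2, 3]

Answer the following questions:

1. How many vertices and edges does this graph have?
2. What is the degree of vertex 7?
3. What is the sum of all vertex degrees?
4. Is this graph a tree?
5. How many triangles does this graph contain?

Count: 8 vertices, 8 edges.
Vertex 7 has neighbors [2, 3], degree = 2.
Handshaking lemma: 2 * 8 = 16.
A tree on 8 vertices has 7 edges. This graph has 8 edges (1 extra). Not a tree.
Number of triangles = 0.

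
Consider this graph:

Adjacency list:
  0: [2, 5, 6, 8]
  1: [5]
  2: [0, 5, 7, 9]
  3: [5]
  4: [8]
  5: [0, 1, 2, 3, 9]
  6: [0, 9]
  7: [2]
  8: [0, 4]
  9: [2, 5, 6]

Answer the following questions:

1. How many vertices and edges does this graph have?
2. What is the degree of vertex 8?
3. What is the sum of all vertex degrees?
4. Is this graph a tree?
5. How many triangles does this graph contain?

Count: 10 vertices, 12 edges.
Vertex 8 has neighbors [0, 4], degree = 2.
Handshaking lemma: 2 * 12 = 24.
A tree on 10 vertices has 9 edges. This graph has 12 edges (3 extra). Not a tree.
Number of triangles = 2.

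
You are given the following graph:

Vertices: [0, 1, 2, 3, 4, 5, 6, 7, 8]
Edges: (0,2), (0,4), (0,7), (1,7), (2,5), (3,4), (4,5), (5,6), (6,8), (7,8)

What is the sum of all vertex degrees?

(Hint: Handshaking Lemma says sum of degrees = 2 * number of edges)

Count edges: 10 edges.
By Handshaking Lemma: sum of degrees = 2 * 10 = 20.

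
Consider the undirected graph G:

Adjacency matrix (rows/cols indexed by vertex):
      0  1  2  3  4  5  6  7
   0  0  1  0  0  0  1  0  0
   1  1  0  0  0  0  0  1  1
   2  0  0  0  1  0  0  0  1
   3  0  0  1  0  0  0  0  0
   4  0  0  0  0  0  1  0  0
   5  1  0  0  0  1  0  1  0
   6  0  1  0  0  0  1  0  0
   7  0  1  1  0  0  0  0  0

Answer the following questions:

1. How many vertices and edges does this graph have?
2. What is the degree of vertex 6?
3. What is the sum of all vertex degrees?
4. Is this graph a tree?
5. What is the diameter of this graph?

Count: 8 vertices, 8 edges.
Vertex 6 has neighbors [1, 5], degree = 2.
Handshaking lemma: 2 * 8 = 16.
A tree on 8 vertices has 7 edges. This graph has 8 edges (1 extra). Not a tree.
Diameter (longest shortest path) = 6.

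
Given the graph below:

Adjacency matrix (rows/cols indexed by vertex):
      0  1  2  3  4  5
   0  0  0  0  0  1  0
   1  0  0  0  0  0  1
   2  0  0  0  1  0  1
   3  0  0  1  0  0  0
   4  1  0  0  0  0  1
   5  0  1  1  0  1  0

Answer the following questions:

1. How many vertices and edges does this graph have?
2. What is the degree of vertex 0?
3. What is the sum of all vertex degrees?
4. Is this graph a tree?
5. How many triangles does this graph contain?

Count: 6 vertices, 5 edges.
Vertex 0 has neighbors [4], degree = 1.
Handshaking lemma: 2 * 5 = 10.
A graph is a tree iff it is connected and has exactly n-1 edges. This graph is connected (all 6 vertices in one component) and has 6-1 = 5 edges. It is a tree.
Number of triangles = 0.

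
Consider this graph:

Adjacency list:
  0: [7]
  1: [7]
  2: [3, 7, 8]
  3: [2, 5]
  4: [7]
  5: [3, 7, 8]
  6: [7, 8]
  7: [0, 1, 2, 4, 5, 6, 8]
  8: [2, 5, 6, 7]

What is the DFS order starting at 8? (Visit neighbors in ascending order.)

DFS from vertex 8 (neighbors processed in ascending order):
Visit order: 8, 2, 3, 5, 7, 0, 1, 4, 6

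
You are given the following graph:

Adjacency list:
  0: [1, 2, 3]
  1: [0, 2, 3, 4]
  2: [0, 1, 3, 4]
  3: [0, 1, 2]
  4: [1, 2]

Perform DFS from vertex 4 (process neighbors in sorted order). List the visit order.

DFS from vertex 4 (neighbors processed in ascending order):
Visit order: 4, 1, 0, 2, 3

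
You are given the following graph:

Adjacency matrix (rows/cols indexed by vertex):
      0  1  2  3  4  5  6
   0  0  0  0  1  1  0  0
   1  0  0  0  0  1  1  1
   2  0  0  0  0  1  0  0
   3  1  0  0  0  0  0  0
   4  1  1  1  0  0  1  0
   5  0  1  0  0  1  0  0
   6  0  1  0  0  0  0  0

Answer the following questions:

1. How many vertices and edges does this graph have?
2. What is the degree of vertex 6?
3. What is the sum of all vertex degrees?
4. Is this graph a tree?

Count: 7 vertices, 7 edges.
Vertex 6 has neighbors [1], degree = 1.
Handshaking lemma: 2 * 7 = 14.
A tree on 7 vertices has 6 edges. This graph has 7 edges (1 extra). Not a tree.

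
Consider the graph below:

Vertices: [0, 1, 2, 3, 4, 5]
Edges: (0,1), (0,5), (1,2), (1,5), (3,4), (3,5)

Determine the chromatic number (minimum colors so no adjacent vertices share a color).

The graph has a maximum clique of size 3 (lower bound on chromatic number).
A valid 3-coloring: {0: 2, 1: 0, 2: 1, 3: 0, 4: 1, 5: 1}.
Chromatic number = 3.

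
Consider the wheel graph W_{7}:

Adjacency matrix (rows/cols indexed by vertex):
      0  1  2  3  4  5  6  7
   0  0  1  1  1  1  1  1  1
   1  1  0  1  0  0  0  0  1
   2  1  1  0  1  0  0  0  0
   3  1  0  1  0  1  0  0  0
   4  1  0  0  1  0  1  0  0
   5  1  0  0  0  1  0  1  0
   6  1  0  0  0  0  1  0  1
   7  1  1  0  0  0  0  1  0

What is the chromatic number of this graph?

W_{7} = C_{7} plus a hub adjacent to every cycle vertex.
The outer cycle needs 3 colors (odd cycle); the hub is adjacent to all of them so needs a fresh color.
Chromatic number = 3 + 1 = 4.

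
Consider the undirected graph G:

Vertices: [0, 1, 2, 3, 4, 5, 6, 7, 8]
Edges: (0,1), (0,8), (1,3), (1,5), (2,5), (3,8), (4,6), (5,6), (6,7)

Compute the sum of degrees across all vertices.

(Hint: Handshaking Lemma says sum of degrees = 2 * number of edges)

Count edges: 9 edges.
By Handshaking Lemma: sum of degrees = 2 * 9 = 18.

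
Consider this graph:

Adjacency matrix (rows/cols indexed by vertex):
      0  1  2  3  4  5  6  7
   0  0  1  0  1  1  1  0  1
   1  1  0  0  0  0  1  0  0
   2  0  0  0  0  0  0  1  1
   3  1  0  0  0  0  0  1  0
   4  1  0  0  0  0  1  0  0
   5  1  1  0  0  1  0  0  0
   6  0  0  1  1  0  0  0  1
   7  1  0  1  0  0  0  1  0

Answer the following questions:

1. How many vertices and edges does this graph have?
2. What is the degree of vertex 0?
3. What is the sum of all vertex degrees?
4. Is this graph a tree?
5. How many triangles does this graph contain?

Count: 8 vertices, 11 edges.
Vertex 0 has neighbors [1, 3, 4, 5, 7], degree = 5.
Handshaking lemma: 2 * 11 = 22.
A tree on 8 vertices has 7 edges. This graph has 11 edges (4 extra). Not a tree.
Number of triangles = 3.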